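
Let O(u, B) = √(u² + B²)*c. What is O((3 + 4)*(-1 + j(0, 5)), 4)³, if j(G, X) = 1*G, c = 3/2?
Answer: 1755*√65/8 ≈ 1768.7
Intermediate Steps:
c = 3/2 (c = 3*(½) = 3/2 ≈ 1.5000)
j(G, X) = G
O(u, B) = 3*√(B² + u²)/2 (O(u, B) = √(u² + B²)*(3/2) = √(B² + u²)*(3/2) = 3*√(B² + u²)/2)
O((3 + 4)*(-1 + j(0, 5)), 4)³ = (3*√(4² + ((3 + 4)*(-1 + 0))²)/2)³ = (3*√(16 + (7*(-1))²)/2)³ = (3*√(16 + (-7)²)/2)³ = (3*√(16 + 49)/2)³ = (3*√65/2)³ = 1755*√65/8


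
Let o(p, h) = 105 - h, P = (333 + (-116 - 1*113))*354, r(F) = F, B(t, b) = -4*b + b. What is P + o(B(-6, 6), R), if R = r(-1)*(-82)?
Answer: 36839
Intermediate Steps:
B(t, b) = -3*b
P = 36816 (P = (333 + (-116 - 113))*354 = (333 - 229)*354 = 104*354 = 36816)
R = 82 (R = -1*(-82) = 82)
P + o(B(-6, 6), R) = 36816 + (105 - 1*82) = 36816 + (105 - 82) = 36816 + 23 = 36839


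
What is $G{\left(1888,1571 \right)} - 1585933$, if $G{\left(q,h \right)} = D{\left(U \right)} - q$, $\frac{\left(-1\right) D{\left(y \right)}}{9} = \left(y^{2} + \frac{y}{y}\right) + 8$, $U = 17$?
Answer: $-1590503$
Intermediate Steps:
$D{\left(y \right)} = -81 - 9 y^{2}$ ($D{\left(y \right)} = - 9 \left(\left(y^{2} + \frac{y}{y}\right) + 8\right) = - 9 \left(\left(y^{2} + 1\right) + 8\right) = - 9 \left(\left(1 + y^{2}\right) + 8\right) = - 9 \left(9 + y^{2}\right) = -81 - 9 y^{2}$)
$G{\left(q,h \right)} = -2682 - q$ ($G{\left(q,h \right)} = \left(-81 - 9 \cdot 17^{2}\right) - q = \left(-81 - 2601\right) - q = -2682 - q$)
$G{\left(1888,1571 \right)} - 1585933 = \left(-2682 - 1888\right) - 1585933 = -4570 - 1585933 = -1590503$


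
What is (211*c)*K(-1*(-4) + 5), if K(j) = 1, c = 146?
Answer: 30806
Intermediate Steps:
(211*c)*K(-1*(-4) + 5) = (211*146)*1 = 30806*1 = 30806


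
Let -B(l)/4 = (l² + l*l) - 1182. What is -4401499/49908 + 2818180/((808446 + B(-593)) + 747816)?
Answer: -2826107789119/31247448708 ≈ -90.443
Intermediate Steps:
B(l) = 4728 - 8*l² (B(l) = -4*((l² + l*l) - 1182) = -4*((l² + l²) - 1182) = -4*(2*l² - 1182) = -4*(-1182 + 2*l²) = 4728 - 8*l²)
-4401499/49908 + 2818180/((808446 + B(-593)) + 747816) = -4401499/49908 + 2818180/((808446 + (4728 - 8*(-593)²)) + 747816) = -4401499*1/49908 + 2818180/((808446 + (4728 - 8*351649)) + 747816) = -4401499/49908 + 2818180/((808446 + (4728 - 2813192)) + 747816) = -4401499/49908 + 2818180/((808446 - 2808464) + 747816) = -4401499/49908 + 2818180/(-2000018 + 747816) = -4401499/49908 + 2818180/(-1252202) = -4401499/49908 + 2818180*(-1/1252202) = -4401499/49908 - 1409090/626101 = -2826107789119/31247448708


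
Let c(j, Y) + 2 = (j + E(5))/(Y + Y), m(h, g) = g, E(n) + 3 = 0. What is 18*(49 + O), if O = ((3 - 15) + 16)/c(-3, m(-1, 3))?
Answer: 858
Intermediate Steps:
E(n) = -3 (E(n) = -3 + 0 = -3)
c(j, Y) = -2 + (-3 + j)/(2*Y) (c(j, Y) = -2 + (j - 3)/(Y + Y) = -2 + (-3 + j)/((2*Y)) = -2 + (-3 + j)*(1/(2*Y)) = -2 + (-3 + j)/(2*Y))
O = -4/3 (O = ((3 - 15) + 16)/(((½)*(-3 - 3 - 4*3)/3)) = (-12 + 16)/(((½)*(⅓)*(-3 - 3 - 12))) = 4/(((½)*(⅓)*(-18))) = 4/(-3) = 4*(-⅓) = -4/3 ≈ -1.3333)
18*(49 + O) = 18*(49 - 4/3) = 18*(143/3) = 858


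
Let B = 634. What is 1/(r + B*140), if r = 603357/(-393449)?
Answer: 393449/34921929883 ≈ 1.1267e-5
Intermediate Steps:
r = -603357/393449 (r = 603357*(-1/393449) = -603357/393449 ≈ -1.5335)
1/(r + B*140) = 1/(-603357/393449 + 634*140) = 1/(-603357/393449 + 88760) = 1/(34921929883/393449) = 393449/34921929883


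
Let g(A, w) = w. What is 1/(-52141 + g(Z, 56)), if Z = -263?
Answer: -1/52085 ≈ -1.9199e-5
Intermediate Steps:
1/(-52141 + g(Z, 56)) = 1/(-52141 + 56) = 1/(-52085) = -1/52085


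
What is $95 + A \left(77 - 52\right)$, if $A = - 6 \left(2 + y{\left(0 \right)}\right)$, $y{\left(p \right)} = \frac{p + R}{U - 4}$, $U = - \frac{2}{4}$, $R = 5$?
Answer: $- \frac{115}{3} \approx -38.333$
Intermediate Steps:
$U = - \frac{1}{2}$ ($U = \left(-2\right) \frac{1}{4} = - \frac{1}{2} \approx -0.5$)
$y{\left(p \right)} = - \frac{10}{9} - \frac{2 p}{9}$ ($y{\left(p \right)} = \frac{p + 5}{- \frac{1}{2} - 4} = \frac{5 + p}{- \frac{9}{2}} = \left(5 + p\right) \left(- \frac{2}{9}\right) = - \frac{10}{9} - \frac{2 p}{9}$)
$A = - \frac{16}{3}$ ($A = - 6 \left(2 - \frac{10}{9}\right) = \left(-6\right) \frac{8}{9} = - \frac{16}{3} \approx -5.3333$)
$95 + A \left(77 - 52\right) = 95 - \frac{16 \left(77 - 52\right)}{3} = 95 - \frac{400}{3} = - \frac{115}{3}$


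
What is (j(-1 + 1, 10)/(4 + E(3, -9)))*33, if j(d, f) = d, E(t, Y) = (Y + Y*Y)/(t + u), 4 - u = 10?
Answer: 0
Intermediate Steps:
u = -6 (u = 4 - 1*10 = 4 - 10 = -6)
E(t, Y) = (Y + Y²)/(-6 + t) (E(t, Y) = (Y + Y*Y)/(t - 6) = (Y + Y²)/(-6 + t))
(j(-1 + 1, 10)/(4 + E(3, -9)))*33 = ((-1 + 1)/(4 - 9*(1 - 9)/(-6 + 3)))*33 = (0/(4 - 9*(-8)/(-3)))*33 = (0/(4 - 9*(-⅓)*(-8)))*33 = (0/(4 - 24))*33 = (0/(-20))*33 = (0*(-1/20))*33 = 0*33 = 0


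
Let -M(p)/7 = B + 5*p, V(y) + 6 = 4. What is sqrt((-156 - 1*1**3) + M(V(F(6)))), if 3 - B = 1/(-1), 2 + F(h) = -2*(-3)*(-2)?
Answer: I*sqrt(115) ≈ 10.724*I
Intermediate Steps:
F(h) = -14 (F(h) = -2 - 2*(-3)*(-2) = -2 + 6*(-2) = -2 - 12 = -14)
V(y) = -2 (V(y) = -6 + 4 = -2)
B = 4 (B = 3 - 1/(-1) = 3 - 1*(-1) = 3 + 1 = 4)
M(p) = -28 - 35*p (M(p) = -7*(4 + 5*p) = -28 - 35*p)
sqrt((-156 - 1*1**3) + M(V(F(6)))) = sqrt((-156 - 1*1**3) + (-28 - 35*(-2))) = sqrt((-156 - 1*1) + (-28 + 70)) = sqrt((-156 - 1) + 42) = sqrt(-157 + 42) = sqrt(-115) = I*sqrt(115)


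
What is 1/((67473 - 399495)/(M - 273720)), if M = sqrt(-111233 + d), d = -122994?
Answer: 45620/55337 - I*sqrt(234227)/332022 ≈ 0.8244 - 0.0014576*I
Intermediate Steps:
M = I*sqrt(234227) (M = sqrt(-111233 - 122994) = sqrt(-234227) = I*sqrt(234227) ≈ 483.97*I)
1/((67473 - 399495)/(M - 273720)) = 1/((67473 - 399495)/(I*sqrt(234227) - 273720)) = 1/(-332022/(-273720 + I*sqrt(234227))) = 45620/55337 - I*sqrt(234227)/332022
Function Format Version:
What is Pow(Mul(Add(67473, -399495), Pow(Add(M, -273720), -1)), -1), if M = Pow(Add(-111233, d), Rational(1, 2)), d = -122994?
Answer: Add(Rational(45620, 55337), Mul(Rational(-1, 332022), I, Pow(234227, Rational(1, 2)))) ≈ Add(0.82440, Mul(-0.0014576, I))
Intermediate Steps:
M = Mul(I, Pow(234227, Rational(1, 2))) (M = Pow(Add(-111233, -122994), Rational(1, 2)) = Pow(-234227, Rational(1, 2)) = Mul(I, Pow(234227, Rational(1, 2))) ≈ Mul(483.97, I))
Pow(Mul(Add(67473, -399495), Pow(Add(M, -273720), -1)), -1) = Pow(Mul(Add(67473, -399495), Pow(Add(Mul(I, Pow(234227, Rational(1, 2))), -273720), -1)), -1) = Pow(Mul(-332022, Pow(Add(-273720, Mul(I, Pow(234227, Rational(1, 2)))), -1)), -1) = Add(Rational(45620, 55337), Mul(Rational(-1, 332022), I, Pow(234227, Rational(1, 2))))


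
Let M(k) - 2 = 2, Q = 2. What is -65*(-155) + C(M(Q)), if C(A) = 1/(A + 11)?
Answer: 151126/15 ≈ 10075.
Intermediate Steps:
M(k) = 4 (M(k) = 2 + 2 = 4)
C(A) = 1/(11 + A)
-65*(-155) + C(M(Q)) = -65*(-155) + 1/(11 + 4) = 10075 + 1/15 = 151126/15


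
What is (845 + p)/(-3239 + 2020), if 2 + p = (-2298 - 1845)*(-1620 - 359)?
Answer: -8199840/1219 ≈ -6726.7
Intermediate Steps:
p = 8198995 (p = -2 + (-2298 - 1845)*(-1620 - 359) = -2 - 4143*(-1979) = -2 + 8198997 = 8198995)
(845 + p)/(-3239 + 2020) = (845 + 8198995)/(-3239 + 2020) = 8199840/(-1219) = 8199840*(-1/1219) = -8199840/1219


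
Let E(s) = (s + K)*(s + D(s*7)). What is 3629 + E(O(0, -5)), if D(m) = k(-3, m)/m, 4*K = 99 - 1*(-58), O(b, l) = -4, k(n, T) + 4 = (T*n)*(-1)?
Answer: 50383/14 ≈ 3598.8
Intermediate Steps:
k(n, T) = -4 - T*n (k(n, T) = -4 + (T*n)*(-1) = -4 - T*n)
K = 157/4 (K = (99 - 1*(-58))/4 = (99 + 58)/4 = (¼)*157 = 157/4 ≈ 39.250)
D(m) = (-4 + 3*m)/m (D(m) = (-4 - 1*m*(-3))/m = (-4 + 3*m)/m)
E(s) = (157/4 + s)*(3 + s - 4/(7*s)) (E(s) = (s + 157/4)*(s + (3 - 4*1/(7*s))) = (157/4 + s)*(s + (3 - 4*1/(7*s))) = (157/4 + s)*(s + (3 - 4/(7*s))) = (157/4 + s)*(3 + s - 4/(7*s)))
3629 + E(O(0, -5)) = 3629 + (3281/28 + (-4)² - 157/7/(-4) + (169/4)*(-4)) = 3629 + (3281/28 + 16 - 157/7*(-¼) - 169) = 3629 + (3281/28 + 16 + 157/28 - 169) = 3629 - 423/14 = 50383/14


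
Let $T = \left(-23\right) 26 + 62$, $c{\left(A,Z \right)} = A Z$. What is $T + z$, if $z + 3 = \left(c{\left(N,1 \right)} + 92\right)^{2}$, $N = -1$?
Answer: $7742$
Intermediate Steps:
$T = -536$ ($T = -598 + 62 = -536$)
$z = 8278$ ($z = -3 + \left(\left(-1\right) 1 + 92\right)^{2} = -3 + \left(-1 + 92\right)^{2} = -3 + 91^{2} = -3 + 8281 = 8278$)
$T + z = -536 + 8278 = 7742$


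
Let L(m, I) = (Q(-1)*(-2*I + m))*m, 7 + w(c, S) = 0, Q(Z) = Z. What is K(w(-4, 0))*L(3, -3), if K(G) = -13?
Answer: 351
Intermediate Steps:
w(c, S) = -7 (w(c, S) = -7 + 0 = -7)
L(m, I) = m*(-m + 2*I) (L(m, I) = (-(-2*I + m))*m = (-(m - 2*I))*m = (-m + 2*I)*m = m*(-m + 2*I))
K(w(-4, 0))*L(3, -3) = -39*(-1*3 + 2*(-3)) = -39*(-3 - 6) = -39*(-9) = -13*(-27) = 351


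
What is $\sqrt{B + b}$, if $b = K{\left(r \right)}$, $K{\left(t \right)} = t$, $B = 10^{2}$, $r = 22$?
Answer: $\sqrt{122} \approx 11.045$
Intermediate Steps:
$B = 100$
$b = 22$
$\sqrt{B + b} = \sqrt{100 + 22} = \sqrt{122}$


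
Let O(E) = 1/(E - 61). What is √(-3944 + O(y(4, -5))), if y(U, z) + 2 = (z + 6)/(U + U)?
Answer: 4*I*√62366970/503 ≈ 62.801*I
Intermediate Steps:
y(U, z) = -2 + (6 + z)/(2*U) (y(U, z) = -2 + (z + 6)/(U + U) = -2 + (6 + z)/((2*U)) = -2 + (6 + z)*(1/(2*U)) = -2 + (6 + z)/(2*U))
O(E) = 1/(-61 + E)
√(-3944 + O(y(4, -5))) = √(-3944 + 1/(-61 + (½)*(6 - 5 - 4*4)/4)) = √(-3944 + 1/(-61 + (½)*(¼)*(6 - 5 - 16))) = √(-3944 + 1/(-61 + (½)*(¼)*(-15))) = √(-3944 + 1/(-61 - 15/8)) = √(-3944 + 1/(-503/8)) = √(-3944 - 8/503) = √(-1983840/503) = 4*I*√62366970/503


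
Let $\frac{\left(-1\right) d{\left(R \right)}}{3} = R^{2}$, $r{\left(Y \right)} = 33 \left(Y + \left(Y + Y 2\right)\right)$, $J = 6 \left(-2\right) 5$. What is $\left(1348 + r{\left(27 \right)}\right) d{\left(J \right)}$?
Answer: $-53049600$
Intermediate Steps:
$J = -60$ ($J = \left(-12\right) 5 = -60$)
$r{\left(Y \right)} = 132 Y$ ($r{\left(Y \right)} = 33 \left(Y + \left(Y + 2 Y\right)\right) = 33 \left(Y + 3 Y\right) = 33 \cdot 4 Y = 132 Y$)
$d{\left(R \right)} = - 3 R^{2}$
$\left(1348 + r{\left(27 \right)}\right) d{\left(J \right)} = \left(1348 + 132 \cdot 27\right) \left(- 3 \left(-60\right)^{2}\right) = \left(1348 + 3564\right) \left(\left(-3\right) 3600\right) = 4912 \left(-10800\right) = -53049600$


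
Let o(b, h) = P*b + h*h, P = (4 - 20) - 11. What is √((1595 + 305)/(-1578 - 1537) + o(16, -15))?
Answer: I*√80579443/623 ≈ 14.409*I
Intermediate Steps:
P = -27 (P = -16 - 11 = -27)
o(b, h) = h² - 27*b (o(b, h) = -27*b + h*h = -27*b + h² = h² - 27*b)
√((1595 + 305)/(-1578 - 1537) + o(16, -15)) = √((1595 + 305)/(-1578 - 1537) + ((-15)² - 27*16)) = √(1900/(-3115) + (225 - 432)) = √(1900*(-1/3115) - 207) = √(-380/623 - 207) = √(-129341/623) = I*√80579443/623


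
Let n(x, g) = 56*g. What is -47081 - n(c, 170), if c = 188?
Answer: -56601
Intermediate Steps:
-47081 - n(c, 170) = -47081 - 56*170 = -47081 - 1*9520 = -47081 - 9520 = -56601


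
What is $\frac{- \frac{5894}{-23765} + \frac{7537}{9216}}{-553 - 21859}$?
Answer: $- \frac{33347987}{701233827840} \approx -4.7556 \cdot 10^{-5}$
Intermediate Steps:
$\frac{- \frac{5894}{-23765} + \frac{7537}{9216}}{-553 - 21859} = \frac{\left(-5894\right) \left(- \frac{1}{23765}\right) + 7537 \cdot \frac{1}{9216}}{-22412} = \left(\frac{842}{3395} + \frac{7537}{9216}\right) \left(- \frac{1}{22412}\right) = \frac{33347987}{31288320} \left(- \frac{1}{22412}\right) = - \frac{33347987}{701233827840}$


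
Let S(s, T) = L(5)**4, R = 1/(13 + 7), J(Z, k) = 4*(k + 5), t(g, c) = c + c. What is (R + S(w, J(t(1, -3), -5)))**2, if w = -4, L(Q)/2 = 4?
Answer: 6711050241/400 ≈ 1.6778e+7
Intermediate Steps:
L(Q) = 8 (L(Q) = 2*4 = 8)
t(g, c) = 2*c
J(Z, k) = 20 + 4*k (J(Z, k) = 4*(5 + k) = 20 + 4*k)
R = 1/20 ≈ 0.050000
S(s, T) = 4096 (S(s, T) = 8**4 = 4096)
(R + S(w, J(t(1, -3), -5)))**2 = (1/20 + 4096)**2 = (81921/20)**2 = 6711050241/400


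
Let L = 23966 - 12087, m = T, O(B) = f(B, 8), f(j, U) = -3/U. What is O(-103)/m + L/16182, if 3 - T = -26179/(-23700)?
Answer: 6720673/12532959 ≈ 0.53624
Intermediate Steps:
T = 44921/23700 (T = 3 - (-26179)/(-23700) = 3 - (-26179)*(-1)/23700 = 3 - 1*26179/23700 = 3 - 26179/23700 = 44921/23700 ≈ 1.8954)
O(B) = -3/8
m = 44921/23700 ≈ 1.8954
L = 11879
O(-103)/m + L/16182 = -3/(8*44921/23700) + 11879/16182 = -3/8*23700/44921 + 11879*(1/16182) = -17775/89842 + 11879/16182 = 6720673/12532959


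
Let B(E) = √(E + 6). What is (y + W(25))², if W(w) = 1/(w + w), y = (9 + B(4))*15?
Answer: 51201001/2500 + 20253*√10/5 ≈ 33290.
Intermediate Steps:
B(E) = √(6 + E)
y = 135 + 15*√10 (y = (9 + √(6 + 4))*15 = (9 + √10)*15 = 135 + 15*√10 ≈ 182.43)
W(w) = 1/(2*w)
(y + W(25))² = ((135 + 15*√10) + (½)/25)² = ((135 + 15*√10) + (½)*(1/25))² = ((135 + 15*√10) + 1/50)² = (6751/50 + 15*√10)²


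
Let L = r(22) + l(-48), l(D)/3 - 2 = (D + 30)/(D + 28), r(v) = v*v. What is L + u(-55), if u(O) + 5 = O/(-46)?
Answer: 56223/115 ≈ 488.90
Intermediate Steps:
r(v) = v²
u(O) = -5 - O/46 (u(O) = -5 + O/(-46) = -5 + O*(-1/46) = -5 - O/46)
l(D) = 6 + 3*(30 + D)/(28 + D) (l(D) = 6 + 3*((D + 30)/(D + 28)) = 6 + 3*((30 + D)/(28 + D)) = 6 + 3*(30 + D)/(28 + D))
L = 4927/10 (L = 22² + 3*(86 + 3*(-48))/(28 - 48) = 484 + 3*(86 - 144)/(-20) = 484 + 3*(-1/20)*(-58) = 484 + 87/10 = 4927/10 ≈ 492.70)
L + u(-55) = 4927/10 + (-5 - 1/46*(-55)) = 4927/10 + (-5 + 55/46) = 4927/10 - 175/46 = 56223/115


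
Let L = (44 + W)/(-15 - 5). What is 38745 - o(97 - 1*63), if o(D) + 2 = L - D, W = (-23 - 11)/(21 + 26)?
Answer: 18228087/470 ≈ 38783.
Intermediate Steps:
W = -34/47 ≈ -0.72340
L = -1017/470 (L = (44 - 34/47)/(-15 - 5) = (2034/47)/(-20) = (2034/47)*(-1/20) = -1017/470 ≈ -2.1638)
o(D) = -1957/470 - D (o(D) = -2 + (-1017/470 - D) = -1957/470 - D)
38745 - o(97 - 1*63) = 38745 - (-1957/470 - (97 - 1*63)) = 38745 - (-1957/470 - (97 - 63)) = 38745 - (-1957/470 - 1*34) = 38745 - (-1957/470 - 34) = 38745 - 1*(-17937/470) = 38745 + 17937/470 = 18228087/470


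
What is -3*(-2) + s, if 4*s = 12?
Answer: 9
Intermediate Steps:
s = 3 (s = (¼)*12 = 3)
-3*(-2) + s = -3*(-2) + 3 = 6 + 3 = 9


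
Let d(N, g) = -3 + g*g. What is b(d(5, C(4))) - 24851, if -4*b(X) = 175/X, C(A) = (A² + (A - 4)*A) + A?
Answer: -39463563/1588 ≈ -24851.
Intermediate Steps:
C(A) = A + A² + A*(-4 + A) (C(A) = (A² + (-4 + A)*A) + A = (A² + A*(-4 + A)) + A = A + A² + A*(-4 + A))
d(N, g) = -3 + g²
b(X) = -175/(4*X)
b(d(5, C(4))) - 24851 = -175/(4*(-3 + (4*(-3 + 2*4))²)) - 24851 = -175/(4*(-3 + (4*(-3 + 8))²)) - 24851 = -175/(4*(-3 + (4*5)²)) - 24851 = -175/(4*(-3 + 20²)) - 24851 = -175/(4*(-3 + 400)) - 24851 = -175/4/397 - 24851 = -175/4*1/397 - 24851 = -175/1588 - 24851 = -39463563/1588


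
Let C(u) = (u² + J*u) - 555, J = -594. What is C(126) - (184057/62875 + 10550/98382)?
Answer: -184107127385887/3092884125 ≈ -59526.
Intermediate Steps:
C(u) = -555 + u² - 594*u (C(u) = (u² - 594*u) - 555 = -555 + u² - 594*u)
C(126) - (184057/62875 + 10550/98382) = (-555 + 126² - 594*126) - (184057/62875 + 10550/98382) = (-555 + 15876 - 74844) - (184057*(1/62875) + 10550*(1/98382)) = -59523 - (184057/62875 + 5275/49191) = -59523 - 1*9385613512/3092884125 = -59523 - 9385613512/3092884125 = -184107127385887/3092884125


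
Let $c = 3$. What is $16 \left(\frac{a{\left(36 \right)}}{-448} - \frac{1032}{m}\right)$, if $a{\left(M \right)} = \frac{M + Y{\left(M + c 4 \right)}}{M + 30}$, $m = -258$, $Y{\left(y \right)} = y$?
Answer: $\frac{1407}{22} \approx 63.955$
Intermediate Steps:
$a{\left(M \right)} = \frac{12 + 2 M}{30 + M}$ ($a{\left(M \right)} = \frac{M + \left(M + 3 \cdot 4\right)}{M + 30} = \frac{M + \left(M + 12\right)}{30 + M} = \frac{M + \left(12 + M\right)}{30 + M} = \frac{12 + 2 M}{30 + M}$)
$16 \left(\frac{a{\left(36 \right)}}{-448} - \frac{1032}{m}\right) = 16 \left(\frac{2 \frac{1}{30 + 36} \left(6 + 36\right)}{-448} - \frac{1032}{-258}\right) = 16 \left(2 \cdot \frac{1}{66} \cdot 42 \left(- \frac{1}{448}\right) - -4\right) = 16 \left(2 \cdot \frac{1}{66} \cdot 42 \left(- \frac{1}{448}\right) + 4\right) = 16 \left(\frac{14}{11} \left(- \frac{1}{448}\right) + 4\right) = 16 \left(- \frac{1}{352} + 4\right) = 16 \cdot \frac{1407}{352} = \frac{1407}{22}$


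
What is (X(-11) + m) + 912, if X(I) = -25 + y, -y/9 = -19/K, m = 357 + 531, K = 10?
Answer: 17921/10 ≈ 1792.1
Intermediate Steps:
m = 888
y = 171/10 (y = -(-171)/10 = -9*(-19/10) = 171/10 ≈ 17.100)
X(I) = -79/10 (X(I) = -25 + 171/10 = -79/10)
(X(-11) + m) + 912 = (-79/10 + 888) + 912 = 8801/10 + 912 = 17921/10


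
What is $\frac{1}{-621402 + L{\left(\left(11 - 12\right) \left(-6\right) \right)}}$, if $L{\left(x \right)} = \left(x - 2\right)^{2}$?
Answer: $- \frac{1}{621386} \approx -1.6093 \cdot 10^{-6}$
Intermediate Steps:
$L{\left(x \right)} = \left(-2 + x\right)^{2}$
$\frac{1}{-621402 + L{\left(\left(11 - 12\right) \left(-6\right) \right)}} = \frac{1}{-621402 + \left(-2 + \left(11 - 12\right) \left(-6\right)\right)^{2}} = \frac{1}{-621402 + \left(-2 - -6\right)^{2}} = \frac{1}{-621402 + \left(-2 + 6\right)^{2}} = \frac{1}{-621402 + 4^{2}} = \frac{1}{-621402 + 16} = \frac{1}{-621386} = - \frac{1}{621386}$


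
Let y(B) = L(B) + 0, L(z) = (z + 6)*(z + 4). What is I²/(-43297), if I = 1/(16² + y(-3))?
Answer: -1/2904406057 ≈ -3.4430e-10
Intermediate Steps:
L(z) = (4 + z)*(6 + z) (L(z) = (6 + z)*(4 + z) = (4 + z)*(6 + z))
y(B) = 24 + B² + 10*B (y(B) = (24 + B² + 10*B) + 0 = 24 + B² + 10*B)
I = 1/259 (I = 1/(16² + (24 + (-3)² + 10*(-3))) = 1/(256 + (24 + 9 - 30)) = 1/(256 + 3) = 1/259 ≈ 0.0038610)
I²/(-43297) = (1/259)²/(-43297) = (1/67081)*(-1/43297) = -1/2904406057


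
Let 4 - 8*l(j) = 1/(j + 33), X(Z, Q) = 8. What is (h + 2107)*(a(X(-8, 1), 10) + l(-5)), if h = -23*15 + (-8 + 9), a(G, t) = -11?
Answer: -4148339/224 ≈ -18519.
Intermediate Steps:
h = -344 (h = -345 + 1 = -344)
l(j) = ½ - 1/(8*(33 + j)) (l(j) = ½ - 1/(8*(j + 33)) = ½ - 1/(8*(33 + j)))
(h + 2107)*(a(X(-8, 1), 10) + l(-5)) = (-344 + 2107)*(-11 + (131 + 4*(-5))/(8*(33 - 5))) = 1763*(-11 + (⅛)*(131 - 20)/28) = 1763*(-11 + (⅛)*(1/28)*111) = 1763*(-11 + 111/224) = 1763*(-2353/224) = -4148339/224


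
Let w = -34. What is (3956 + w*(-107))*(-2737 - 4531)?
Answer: -55193192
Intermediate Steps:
(3956 + w*(-107))*(-2737 - 4531) = (3956 - 34*(-107))*(-2737 - 4531) = (3956 + 3638)*(-7268) = 7594*(-7268) = -55193192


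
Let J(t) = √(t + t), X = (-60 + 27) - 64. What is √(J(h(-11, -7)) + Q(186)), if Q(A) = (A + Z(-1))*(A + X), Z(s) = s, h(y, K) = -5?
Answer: √(16465 + I*√10) ≈ 128.32 + 0.012*I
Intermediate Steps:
X = -97 (X = -33 - 64 = -97)
Q(A) = (-1 + A)*(-97 + A) (Q(A) = (A - 1)*(A - 97) = (-1 + A)*(-97 + A))
J(t) = √2*√t (J(t) = √(2*t) = √2*√t)
√(J(h(-11, -7)) + Q(186)) = √(√2*√(-5) + (97 + 186² - 98*186)) = √(√2*(I*√5) + (97 + 34596 - 18228)) = √(I*√10 + 16465) = √(16465 + I*√10)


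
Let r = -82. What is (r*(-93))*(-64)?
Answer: -488064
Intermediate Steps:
(r*(-93))*(-64) = -82*(-93)*(-64) = 7626*(-64) = -488064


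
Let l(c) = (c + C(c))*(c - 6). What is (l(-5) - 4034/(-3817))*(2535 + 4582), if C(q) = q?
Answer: 274265888/347 ≈ 7.9039e+5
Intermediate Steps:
l(c) = 2*c*(-6 + c) (l(c) = (c + c)*(c - 6) = (2*c)*(-6 + c) = 2*c*(-6 + c))
(l(-5) - 4034/(-3817))*(2535 + 4582) = (2*(-5)*(-6 - 5) - 4034/(-3817))*(2535 + 4582) = (2*(-5)*(-11) - 4034*(-1/3817))*7117 = (110 + 4034/3817)*7117 = (423904/3817)*7117 = 274265888/347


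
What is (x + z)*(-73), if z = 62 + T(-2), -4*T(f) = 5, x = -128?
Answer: 19637/4 ≈ 4909.3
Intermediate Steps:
T(f) = -5/4 (T(f) = -1/4*5 = -5/4)
z = 243/4 (z = 62 - 5/4 = 243/4 ≈ 60.750)
(x + z)*(-73) = (-128 + 243/4)*(-73) = -269/4*(-73) = 19637/4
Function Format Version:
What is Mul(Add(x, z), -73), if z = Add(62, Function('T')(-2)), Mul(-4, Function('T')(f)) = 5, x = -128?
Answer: Rational(19637, 4) ≈ 4909.3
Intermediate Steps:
Function('T')(f) = Rational(-5, 4) (Function('T')(f) = Mul(Rational(-1, 4), 5) = Rational(-5, 4))
z = Rational(243, 4) (z = Add(62, Rational(-5, 4)) = Rational(243, 4) ≈ 60.750)
Mul(Add(x, z), -73) = Mul(Add(-128, Rational(243, 4)), -73) = Mul(Rational(-269, 4), -73) = Rational(19637, 4)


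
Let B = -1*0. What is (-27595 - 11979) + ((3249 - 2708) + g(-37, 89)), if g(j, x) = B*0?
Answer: -39033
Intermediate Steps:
B = 0
g(j, x) = 0 (g(j, x) = 0*0 = 0)
(-27595 - 11979) + ((3249 - 2708) + g(-37, 89)) = (-27595 - 11979) + ((3249 - 2708) + 0) = -39574 + (541 + 0) = -39574 + 541 = -39033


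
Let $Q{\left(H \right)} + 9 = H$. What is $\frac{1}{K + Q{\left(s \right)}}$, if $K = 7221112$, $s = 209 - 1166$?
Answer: $\frac{1}{7220146} \approx 1.385 \cdot 10^{-7}$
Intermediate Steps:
$s = -957$
$Q{\left(H \right)} = -9 + H$
$\frac{1}{K + Q{\left(s \right)}} = \frac{1}{7221112 - 966} = \frac{1}{7220146}$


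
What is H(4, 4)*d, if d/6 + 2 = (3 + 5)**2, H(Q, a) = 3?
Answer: 1116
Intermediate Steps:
d = 372 (d = -12 + 6*(3 + 5)**2 = -12 + 6*8**2 = -12 + 6*64 = -12 + 384 = 372)
H(4, 4)*d = 3*372 = 1116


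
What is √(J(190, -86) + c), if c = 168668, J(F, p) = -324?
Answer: 2*√42086 ≈ 410.30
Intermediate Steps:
√(J(190, -86) + c) = √(-324 + 168668) = √168344 = 2*√42086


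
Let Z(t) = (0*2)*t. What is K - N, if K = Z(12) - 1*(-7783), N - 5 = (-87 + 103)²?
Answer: 7522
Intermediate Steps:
Z(t) = 0 (Z(t) = 0*t = 0)
N = 261 (N = 5 + (-87 + 103)² = 5 + 16² = 5 + 256 = 261)
K = 7783 (K = 0 - 1*(-7783) = 0 + 7783 = 7783)
K - N = 7783 - 1*261 = 7783 - 261 = 7522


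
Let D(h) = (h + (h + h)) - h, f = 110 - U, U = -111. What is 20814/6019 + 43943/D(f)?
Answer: 21053285/204646 ≈ 102.88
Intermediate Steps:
f = 221 (f = 110 - 1*(-111) = 110 + 111 = 221)
D(h) = 2*h (D(h) = (h + 2*h) - h = 3*h - h = 2*h)
20814/6019 + 43943/D(f) = 20814/6019 + 43943/((2*221)) = 20814*(1/6019) + 43943/442 = 20814/6019 + 43943*(1/442) = 20814/6019 + 43943/442 = 21053285/204646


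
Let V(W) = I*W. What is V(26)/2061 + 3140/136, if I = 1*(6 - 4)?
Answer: 1619653/70074 ≈ 23.113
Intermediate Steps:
I = 2 (I = 1*2 = 2)
V(W) = 2*W
V(26)/2061 + 3140/136 = (2*26)/2061 + 3140/136 = 52*(1/2061) + 3140*(1/136) = 52/2061 + 785/34 = 1619653/70074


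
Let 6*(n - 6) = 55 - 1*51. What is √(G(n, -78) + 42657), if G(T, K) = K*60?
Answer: √37977 ≈ 194.88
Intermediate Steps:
n = 20/3 (n = 6 + (55 - 1*51)/6 = 6 + (55 - 51)/6 = 6 + (⅙)*4 = 6 + ⅔ = 20/3 ≈ 6.6667)
G(T, K) = 60*K
√(G(n, -78) + 42657) = √(60*(-78) + 42657) = √(-4680 + 42657) = √37977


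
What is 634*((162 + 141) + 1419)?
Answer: 1091748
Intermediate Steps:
634*((162 + 141) + 1419) = 634*(303 + 1419) = 634*1722 = 1091748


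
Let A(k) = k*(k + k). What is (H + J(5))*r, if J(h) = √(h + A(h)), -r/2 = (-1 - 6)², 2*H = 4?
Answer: -196 - 98*√55 ≈ -922.79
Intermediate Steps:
H = 2 (H = (½)*4 = 2)
A(k) = 2*k² (A(k) = k*(2*k) = 2*k²)
r = -98 (r = -2*(-1 - 6)² = -2*(-7)² = -2*49 = -98)
J(h) = √(h + 2*h²)
(H + J(5))*r = (2 + √(5*(1 + 2*5)))*(-98) = (2 + √(5*(1 + 10)))*(-98) = (2 + √(5*11))*(-98) = (2 + √55)*(-98) = -196 - 98*√55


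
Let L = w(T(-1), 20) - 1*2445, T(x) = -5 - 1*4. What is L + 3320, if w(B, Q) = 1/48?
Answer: 42001/48 ≈ 875.02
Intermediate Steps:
T(x) = -9 (T(x) = -5 - 4 = -9)
w(B, Q) = 1/48
L = -117359/48 (L = 1/48 - 1*2445 = 1/48 - 2445 = -117359/48 ≈ -2445.0)
L + 3320 = -117359/48 + 3320 = 42001/48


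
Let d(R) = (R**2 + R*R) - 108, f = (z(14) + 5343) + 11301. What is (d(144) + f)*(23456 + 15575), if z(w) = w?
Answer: 2264656682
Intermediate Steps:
f = 16658 (f = (14 + 5343) + 11301 = 5357 + 11301 = 16658)
d(R) = -108 + 2*R**2 (d(R) = (R**2 + R**2) - 108 = 2*R**2 - 108 = -108 + 2*R**2)
(d(144) + f)*(23456 + 15575) = ((-108 + 2*144**2) + 16658)*(23456 + 15575) = ((-108 + 2*20736) + 16658)*39031 = ((-108 + 41472) + 16658)*39031 = (41364 + 16658)*39031 = 58022*39031 = 2264656682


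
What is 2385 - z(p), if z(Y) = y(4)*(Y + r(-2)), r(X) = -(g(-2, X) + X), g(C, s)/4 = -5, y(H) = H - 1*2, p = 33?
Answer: 2275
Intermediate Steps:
y(H) = -2 + H (y(H) = H - 2 = -2 + H)
g(C, s) = -20 (g(C, s) = 4*(-5) = -20)
r(X) = 20 - X (r(X) = -(-20 + X) = 20 - X)
z(Y) = 44 + 2*Y (z(Y) = (-2 + 4)*(Y + (20 - 1*(-2))) = 2*(Y + (20 + 2)) = 2*(Y + 22) = 2*(22 + Y) = 44 + 2*Y)
2385 - z(p) = 2385 - (44 + 2*33) = 2385 - (44 + 66) = 2385 - 1*110 = 2385 - 110 = 2275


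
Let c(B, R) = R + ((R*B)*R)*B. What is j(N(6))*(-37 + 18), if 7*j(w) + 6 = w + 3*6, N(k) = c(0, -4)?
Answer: -152/7 ≈ -21.714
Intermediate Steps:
c(B, R) = R + B**2*R**2 (c(B, R) = R + ((B*R)*R)*B = R + (B*R**2)*B = R + B**2*R**2)
N(k) = -4 (N(k) = -4*(1 - 4*0**2) = -4*(1 - 4*0) = -4*(1 + 0) = -4*1 = -4)
j(w) = 12/7 + w/7 (j(w) = -6/7 + (w + 3*6)/7 = -6/7 + (w + 18)/7 = -6/7 + (18 + w)/7 = -6/7 + (18/7 + w/7) = 12/7 + w/7)
j(N(6))*(-37 + 18) = (12/7 + (1/7)*(-4))*(-37 + 18) = (12/7 - 4/7)*(-19) = (8/7)*(-19) = -152/7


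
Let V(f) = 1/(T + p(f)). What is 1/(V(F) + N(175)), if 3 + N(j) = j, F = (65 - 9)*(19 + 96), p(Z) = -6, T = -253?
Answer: 259/44547 ≈ 0.0058141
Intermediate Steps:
F = 6440 (F = 56*115 = 6440)
N(j) = -3 + j
V(f) = -1/259 (V(f) = 1/(-253 - 6) = 1/(-259) = -1/259)
1/(V(F) + N(175)) = 1/(-1/259 + (-3 + 175)) = 1/(-1/259 + 172) = 1/(44547/259) = 259/44547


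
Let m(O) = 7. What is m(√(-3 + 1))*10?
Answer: 70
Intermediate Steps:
m(√(-3 + 1))*10 = 7*10 = 70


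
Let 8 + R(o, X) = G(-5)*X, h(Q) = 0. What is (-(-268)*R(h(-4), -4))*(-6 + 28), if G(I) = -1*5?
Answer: 70752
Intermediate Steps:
G(I) = -5
R(o, X) = -8 - 5*X
(-(-268)*R(h(-4), -4))*(-6 + 28) = (-(-268)*(-8 - 5*(-4)))*(-6 + 28) = -(-268)*(-8 + 20)*22 = -(-268)*12*22 = -67*(-48)*22 = 3216*22 = 70752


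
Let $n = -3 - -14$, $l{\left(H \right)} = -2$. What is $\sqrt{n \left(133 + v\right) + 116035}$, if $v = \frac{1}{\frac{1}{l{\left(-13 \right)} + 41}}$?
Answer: $3 \sqrt{13103} \approx 343.4$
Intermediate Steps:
$n = 11$ ($n = -3 + 14 = 11$)
$v = 39$ ($v = \frac{1}{\frac{1}{-2 + 41}} = \frac{1}{\frac{1}{39}} = 39$)
$\sqrt{n \left(133 + v\right) + 116035} = \sqrt{11 \left(133 + 39\right) + 116035} = \sqrt{11 \cdot 172 + 116035} = \sqrt{1892 + 116035} = \sqrt{117927} = 3 \sqrt{13103}$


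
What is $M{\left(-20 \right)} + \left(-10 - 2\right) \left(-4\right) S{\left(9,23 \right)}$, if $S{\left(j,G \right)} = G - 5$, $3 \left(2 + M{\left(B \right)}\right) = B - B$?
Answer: $862$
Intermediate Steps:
$M{\left(B \right)} = -2$ ($M{\left(B \right)} = -2 + \frac{B - B}{3} = -2 + \frac{1}{3} \cdot 0 = -2 + 0 = -2$)
$S{\left(j,G \right)} = -5 + G$
$M{\left(-20 \right)} + \left(-10 - 2\right) \left(-4\right) S{\left(9,23 \right)} = -2 + \left(-10 - 2\right) \left(-4\right) \left(-5 + 23\right) = -2 + \left(-12\right) \left(-4\right) 18 = -2 + 48 \cdot 18 = -2 + 864 = 862$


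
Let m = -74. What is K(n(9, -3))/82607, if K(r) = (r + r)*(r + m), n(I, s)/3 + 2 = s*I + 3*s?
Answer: 42864/82607 ≈ 0.51889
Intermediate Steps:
n(I, s) = -6 + 9*s + 3*I*s (n(I, s) = -6 + 3*(s*I + 3*s) = -6 + 3*(I*s + 3*s) = -6 + 3*(3*s + I*s) = -6 + (9*s + 3*I*s) = -6 + 9*s + 3*I*s)
K(r) = 2*r*(-74 + r) (K(r) = (r + r)*(r - 74) = (2*r)*(-74 + r) = 2*r*(-74 + r))
K(n(9, -3))/82607 = (2*(-6 + 9*(-3) + 3*9*(-3))*(-74 + (-6 + 9*(-3) + 3*9*(-3))))/82607 = (2*(-6 - 27 - 81)*(-74 + (-6 - 27 - 81)))*(1/82607) = (2*(-114)*(-74 - 114))*(1/82607) = (2*(-114)*(-188))*(1/82607) = 42864*(1/82607) = 42864/82607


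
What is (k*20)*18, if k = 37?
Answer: 13320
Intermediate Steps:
(k*20)*18 = (37*20)*18 = 740*18 = 13320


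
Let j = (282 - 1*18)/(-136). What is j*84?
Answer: -2772/17 ≈ -163.06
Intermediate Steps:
j = -33/17 (j = (282 - 18)*(-1/136) = 264*(-1/136) = -33/17 ≈ -1.9412)
j*84 = -33/17*84 = -2772/17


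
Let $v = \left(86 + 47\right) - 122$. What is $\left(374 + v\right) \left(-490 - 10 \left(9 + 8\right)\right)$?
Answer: $-254100$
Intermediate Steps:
$v = 11$ ($v = 133 - 122 = 11$)
$\left(374 + v\right) \left(-490 - 10 \left(9 + 8\right)\right) = \left(374 + 11\right) \left(-490 - 10 \left(9 + 8\right)\right) = 385 \left(-490 - 170\right) = 385 \left(-660\right) = -254100$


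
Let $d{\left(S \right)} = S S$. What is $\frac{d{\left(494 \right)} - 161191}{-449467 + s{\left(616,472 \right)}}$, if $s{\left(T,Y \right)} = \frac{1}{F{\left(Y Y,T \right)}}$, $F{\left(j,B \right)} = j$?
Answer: $- \frac{878882880}{4768288387} \approx -0.18432$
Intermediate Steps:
$d{\left(S \right)} = S^{2}$
$s{\left(T,Y \right)} = \frac{1}{Y^{2}}$ ($s{\left(T,Y \right)} = \frac{1}{Y Y} = \frac{1}{Y^{2}}$)
$\frac{d{\left(494 \right)} - 161191}{-449467 + s{\left(616,472 \right)}} = \frac{494^{2} - 161191}{-449467 + \frac{1}{222784}} = \frac{244036 - 161191}{-449467 + \frac{1}{222784}} = \frac{82845}{- \frac{100134056127}{222784}} = 82845 \left(- \frac{222784}{100134056127}\right) = - \frac{878882880}{4768288387}$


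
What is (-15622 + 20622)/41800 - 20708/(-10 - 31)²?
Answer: -4285947/351329 ≈ -12.199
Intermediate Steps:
(-15622 + 20622)/41800 - 20708/(-10 - 31)² = 5000*(1/41800) - 20708/((-41)²) = 25/209 - 20708/1681 = -4285947/351329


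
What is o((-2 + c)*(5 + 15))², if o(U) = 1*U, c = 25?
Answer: 211600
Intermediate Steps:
o(U) = U
o((-2 + c)*(5 + 15))² = ((-2 + 25)*(5 + 15))² = (23*20)² = 460² = 211600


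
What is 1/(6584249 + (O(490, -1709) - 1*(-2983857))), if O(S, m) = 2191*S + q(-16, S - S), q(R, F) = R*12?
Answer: 1/10641504 ≈ 9.3972e-8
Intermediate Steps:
q(R, F) = 12*R
O(S, m) = -192 + 2191*S (O(S, m) = 2191*S + 12*(-16) = 2191*S - 192 = -192 + 2191*S)
1/(6584249 + (O(490, -1709) - 1*(-2983857))) = 1/(6584249 + ((-192 + 2191*490) - 1*(-2983857))) = 1/(6584249 + ((-192 + 1073590) + 2983857)) = 1/(6584249 + (1073398 + 2983857)) = 1/(6584249 + 4057255) = 1/10641504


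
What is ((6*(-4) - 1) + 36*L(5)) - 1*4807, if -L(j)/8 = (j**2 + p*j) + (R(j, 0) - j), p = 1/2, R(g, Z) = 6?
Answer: -13040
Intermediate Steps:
p = 1/2 ≈ 0.50000
L(j) = -48 - 8*j**2 + 4*j (L(j) = -8*((j**2 + j/2) + (6 - j)) = -8*(6 + j**2 - j/2) = -48 - 8*j**2 + 4*j)
((6*(-4) - 1) + 36*L(5)) - 1*4807 = ((6*(-4) - 1) + 36*(-48 - 8*5**2 + 4*5)) - 1*4807 = ((-24 - 1) + 36*(-48 - 8*25 + 20)) - 4807 = (-25 + 36*(-48 - 200 + 20)) - 4807 = (-25 + 36*(-228)) - 4807 = (-25 - 8208) - 4807 = -8233 - 4807 = -13040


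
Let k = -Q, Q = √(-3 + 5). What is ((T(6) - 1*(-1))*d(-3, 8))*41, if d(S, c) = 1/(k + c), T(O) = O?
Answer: 1148/31 + 287*√2/62 ≈ 43.579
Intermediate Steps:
Q = √2 ≈ 1.4142
k = -√2 ≈ -1.4142
d(S, c) = 1/(c - √2) (d(S, c) = 1/(-√2 + c) = 1/(c - √2))
((T(6) - 1*(-1))*d(-3, 8))*41 = ((6 - 1*(-1))/(8 - √2))*41 = ((6 + 1)/(8 - √2))*41 = (7/(8 - √2))*41 = 287/(8 - √2)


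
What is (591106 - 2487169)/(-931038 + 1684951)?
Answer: -1896063/753913 ≈ -2.5150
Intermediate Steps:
(591106 - 2487169)/(-931038 + 1684951) = -1896063/753913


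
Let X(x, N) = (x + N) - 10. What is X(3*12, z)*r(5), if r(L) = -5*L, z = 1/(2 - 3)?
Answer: -625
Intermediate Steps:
z = -1 (z = 1/(-1) = -1)
X(x, N) = -10 + N + x (X(x, N) = (N + x) - 10 = -10 + N + x)
r(L) = -5*L
X(3*12, z)*r(5) = (-10 - 1 + 3*12)*(-5*5) = (-10 - 1 + 36)*(-25) = 25*(-25) = -625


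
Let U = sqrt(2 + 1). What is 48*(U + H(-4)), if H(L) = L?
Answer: -192 + 48*sqrt(3) ≈ -108.86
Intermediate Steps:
U = sqrt(3) ≈ 1.7320
48*(U + H(-4)) = 48*(sqrt(3) - 4) = 48*(-4 + sqrt(3)) = -192 + 48*sqrt(3)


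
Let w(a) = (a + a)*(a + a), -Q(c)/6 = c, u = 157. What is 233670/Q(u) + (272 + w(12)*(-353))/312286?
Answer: -6096929031/24514451 ≈ -248.71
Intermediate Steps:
Q(c) = -6*c
w(a) = 4*a² (w(a) = (2*a)*(2*a) = 4*a²)
233670/Q(u) + (272 + w(12)*(-353))/312286 = 233670/((-6*157)) + (272 + (4*12²)*(-353))/312286 = 233670/(-942) + (272 + (4*144)*(-353))*(1/312286) = 233670*(-1/942) + (272 + 576*(-353))*(1/312286) = -38945/157 + (272 - 203328)*(1/312286) = -38945/157 - 203056*1/312286 = -38945/157 - 101528/156143 = -6096929031/24514451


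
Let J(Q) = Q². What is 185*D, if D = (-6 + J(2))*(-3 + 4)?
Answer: -370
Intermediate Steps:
D = -2 (D = (-6 + 2²)*(-3 + 4) = (-6 + 4)*1 = -2*1 = -2)
185*D = 185*(-2) = -370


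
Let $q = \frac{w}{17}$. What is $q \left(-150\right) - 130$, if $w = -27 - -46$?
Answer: $- \frac{5060}{17} \approx -297.65$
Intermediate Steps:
$w = 19$ ($w = -27 + 46 = 19$)
$q = \frac{19}{17} \approx 1.1176$
$q \left(-150\right) - 130 = \frac{19}{17} \left(-150\right) - 130 = - \frac{2850}{17} - 130 = - \frac{5060}{17}$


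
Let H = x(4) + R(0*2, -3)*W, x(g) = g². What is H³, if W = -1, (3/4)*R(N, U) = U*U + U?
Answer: 512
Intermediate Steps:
R(N, U) = 4*U/3 + 4*U²/3 (R(N, U) = 4*(U*U + U)/3 = 4*(U² + U)/3 = 4*(U + U²)/3 = 4*U/3 + 4*U²/3)
H = 8 (H = 4² + ((4/3)*(-3)*(1 - 3))*(-1) = 16 + ((4/3)*(-3)*(-2))*(-1) = 16 + 8*(-1) = 16 - 8 = 8)
H³ = 8³ = 512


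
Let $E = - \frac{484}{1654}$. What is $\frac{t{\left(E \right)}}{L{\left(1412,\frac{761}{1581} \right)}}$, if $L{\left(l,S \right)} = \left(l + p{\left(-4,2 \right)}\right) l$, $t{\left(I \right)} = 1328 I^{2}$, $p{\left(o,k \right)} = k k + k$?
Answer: $\frac{9721624}{171171698333} \approx 5.6795 \cdot 10^{-5}$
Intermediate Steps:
$E = - \frac{242}{827}$ ($E = \left(-484\right) \frac{1}{1654} = - \frac{242}{827} \approx -0.29262$)
$p{\left(o,k \right)} = k + k^{2}$ ($p{\left(o,k \right)} = k^{2} + k = k + k^{2}$)
$L{\left(l,S \right)} = l \left(6 + l\right)$ ($L{\left(l,S \right)} = \left(l + 2 \left(1 + 2\right)\right) l = \left(l + 2 \cdot 3\right) l = \left(l + 6\right) l = \left(6 + l\right) l = l \left(6 + l\right)$)
$\frac{t{\left(E \right)}}{L{\left(1412,\frac{761}{1581} \right)}} = \frac{1328 \left(- \frac{242}{827}\right)^{2}}{1412 \left(6 + 1412\right)} = \frac{1328 \cdot \frac{58564}{683929}}{1412 \cdot 1418} = \frac{77772992}{683929 \cdot 2002216} = \frac{77772992}{683929} \cdot \frac{1}{2002216} = \frac{9721624}{171171698333}$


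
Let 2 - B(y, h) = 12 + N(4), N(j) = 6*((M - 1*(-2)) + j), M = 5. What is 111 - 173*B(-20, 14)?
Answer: 13259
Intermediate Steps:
N(j) = 42 + 6*j (N(j) = 6*((5 - 1*(-2)) + j) = 6*((5 + 2) + j) = 6*(7 + j) = 42 + 6*j)
B(y, h) = -76 (B(y, h) = 2 - (12 + (42 + 6*4)) = 2 - (12 + (42 + 24)) = 2 - (12 + 66) = 2 - 1*78 = 2 - 78 = -76)
111 - 173*B(-20, 14) = 111 - 173*(-76) = 111 + 13148 = 13259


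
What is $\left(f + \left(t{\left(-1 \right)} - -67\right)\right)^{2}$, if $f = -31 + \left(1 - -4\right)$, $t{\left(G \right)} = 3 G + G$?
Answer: $1369$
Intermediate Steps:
$t{\left(G \right)} = 4 G$
$f = -26$ ($f = -31 + \left(1 + 4\right) = -31 + 5 = -26$)
$\left(f + \left(t{\left(-1 \right)} - -67\right)\right)^{2} = \left(-26 + \left(4 \left(-1\right) - -67\right)\right)^{2} = \left(-26 + \left(-4 + 67\right)\right)^{2} = \left(-26 + 63\right)^{2} = 37^{2} = 1369$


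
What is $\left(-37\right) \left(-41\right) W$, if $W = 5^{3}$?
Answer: $189625$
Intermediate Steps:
$W = 125$
$\left(-37\right) \left(-41\right) W = \left(-37\right) \left(-41\right) 125 = 1517 \cdot 125 = 189625$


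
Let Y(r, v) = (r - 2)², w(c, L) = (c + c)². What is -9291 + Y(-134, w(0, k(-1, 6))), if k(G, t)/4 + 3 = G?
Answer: 9205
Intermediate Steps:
k(G, t) = -12 + 4*G
w(c, L) = 4*c² (w(c, L) = (2*c)² = 4*c²)
Y(r, v) = (-2 + r)²
-9291 + Y(-134, w(0, k(-1, 6))) = -9291 + (-2 - 134)² = -9291 + (-136)² = -9291 + 18496 = 9205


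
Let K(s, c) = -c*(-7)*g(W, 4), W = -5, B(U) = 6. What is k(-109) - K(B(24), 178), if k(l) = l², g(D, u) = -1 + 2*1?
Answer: 10635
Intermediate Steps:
g(D, u) = 1 (g(D, u) = -1 + 2 = 1)
K(s, c) = 7*c (K(s, c) = -c*(-7) = -(-7*c) = -(-7)*c = 7*c)
k(-109) - K(B(24), 178) = (-109)² - 7*178 = 11881 - 1*1246 = 11881 - 1246 = 10635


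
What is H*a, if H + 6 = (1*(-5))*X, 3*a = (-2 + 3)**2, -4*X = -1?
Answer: -29/12 ≈ -2.4167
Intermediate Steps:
X = 1/4 (X = -1/4*(-1) = 1/4 ≈ 0.25000)
a = 1/3 (a = (-2 + 3)**2/3 = (1/3)*1**2 = (1/3)*1 = 1/3 ≈ 0.33333)
H = -29/4 (H = -6 + (1*(-5))*(1/4) = -6 - 5*1/4 = -6 - 5/4 = -29/4 ≈ -7.2500)
H*a = -29/4*1/3 = -29/12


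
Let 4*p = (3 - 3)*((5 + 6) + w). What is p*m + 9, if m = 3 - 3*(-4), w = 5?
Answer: 9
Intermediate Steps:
m = 15 (m = 3 + 12 = 15)
p = 0 (p = ((3 - 3)*((5 + 6) + 5))/4 = (0*(11 + 5))/4 = (0*16)/4 = (1/4)*0 = 0)
p*m + 9 = 0*15 + 9 = 0 + 9 = 9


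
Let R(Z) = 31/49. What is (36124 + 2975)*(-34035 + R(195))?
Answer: -65204776716/49 ≈ -1.3307e+9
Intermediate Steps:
R(Z) = 31/49 (R(Z) = 31*(1/49) = 31/49)
(36124 + 2975)*(-34035 + R(195)) = (36124 + 2975)*(-34035 + 31/49) = 39099*(-1667684/49) = -65204776716/49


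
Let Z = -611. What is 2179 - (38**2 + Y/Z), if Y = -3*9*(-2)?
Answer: 449139/611 ≈ 735.09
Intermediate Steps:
Y = 54 (Y = -27*(-2) = 54)
2179 - (38**2 + Y/Z) = 2179 - (38**2 + 54/(-611)) = 2179 - (1444 + 54*(-1/611)) = 2179 - (1444 - 54/611) = 2179 - 1*882230/611 = 2179 - 882230/611 = 449139/611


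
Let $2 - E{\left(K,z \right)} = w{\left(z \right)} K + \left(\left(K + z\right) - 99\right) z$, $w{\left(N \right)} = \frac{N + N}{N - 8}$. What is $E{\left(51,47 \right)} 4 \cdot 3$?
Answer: $- \frac{11532}{13} \approx -887.08$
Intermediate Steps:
$w{\left(N \right)} = \frac{2 N}{-8 + N}$
$E{\left(K,z \right)} = 2 - z \left(-99 + K + z\right) - \frac{2 K z}{-8 + z}$ ($E{\left(K,z \right)} = 2 - \left(\frac{2 z}{-8 + z} K + \left(\left(K + z\right) - 99\right) z\right) = 2 - \left(\frac{2 K z}{-8 + z} + \left(-99 + K + z\right) z\right) = 2 - \left(\frac{2 K z}{-8 + z} + z \left(-99 + K + z\right)\right) = 2 - \left(z \left(-99 + K + z\right) + \frac{2 K z}{-8 + z}\right) = 2 - z \left(-99 + K + z\right) - \frac{2 K z}{-8 + z}$)
$E{\left(51,47 \right)} 4 \cdot 3 = \frac{\left(-8 + 47\right) \left(2 - 47^{2} + 99 \cdot 47 - 51 \cdot 47\right) - 102 \cdot 47}{-8 + 47} \cdot 4 \cdot 3 = \frac{39 \left(2 - 2209 + 4653 - 2397\right) - 4794}{39} \cdot 12 = \frac{39 \cdot 49 - 4794}{39} \cdot 12 = \frac{1911 - 4794}{39} \cdot 12 = \frac{1}{39} \left(-2883\right) 12 = \left(- \frac{961}{13}\right) 12 = - \frac{11532}{13}$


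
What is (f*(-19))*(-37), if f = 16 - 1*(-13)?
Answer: 20387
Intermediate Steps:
f = 29 (f = 16 + 13 = 29)
(f*(-19))*(-37) = (29*(-19))*(-37) = -551*(-37) = 20387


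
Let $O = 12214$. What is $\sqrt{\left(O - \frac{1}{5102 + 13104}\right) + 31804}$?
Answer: $\frac{3 \sqrt{1621126379738}}{18206} \approx 209.8$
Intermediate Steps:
$\sqrt{\left(O - \frac{1}{5102 + 13104}\right) + 31804} = \sqrt{\left(12214 - \frac{1}{5102 + 13104}\right) + 31804} = \sqrt{\left(12214 - \frac{1}{18206}\right) + 31804} = \sqrt{\frac{222368083}{18206} + 31804} = \sqrt{\frac{801391707}{18206}} = \frac{3 \sqrt{1621126379738}}{18206}$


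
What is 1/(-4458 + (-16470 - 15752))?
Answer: -1/36680 ≈ -2.7263e-5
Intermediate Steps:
1/(-4458 + (-16470 - 15752)) = 1/(-4458 - 32222) = 1/(-36680) = -1/36680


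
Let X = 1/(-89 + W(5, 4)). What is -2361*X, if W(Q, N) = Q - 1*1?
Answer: 2361/85 ≈ 27.776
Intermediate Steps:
W(Q, N) = -1 + Q (W(Q, N) = Q - 1 = -1 + Q)
X = -1/85 (X = 1/(-89 + (-1 + 5)) = 1/(-89 + 4) = 1/(-85) = -1/85 ≈ -0.011765)
-2361*X = -2361*(-1/85) = 2361/85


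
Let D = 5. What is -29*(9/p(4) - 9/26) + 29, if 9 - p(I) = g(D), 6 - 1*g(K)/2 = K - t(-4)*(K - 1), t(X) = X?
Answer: 841/26 ≈ 32.346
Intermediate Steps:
g(K) = 20 - 10*K (g(K) = 12 - 2*(K - (-4)*(K - 1)) = 12 - 2*(K - (-4)*(-1 + K)) = 12 - 2*(K - (4 - 4*K)) = 12 - 2*(K + (-4 + 4*K)) = 12 - 2*(-4 + 5*K) = 12 + (8 - 10*K) = 20 - 10*K)
p(I) = 39 (p(I) = 9 - (20 - 10*5) = 9 - (20 - 50) = 9 - 1*(-30) = 9 + 30 = 39)
-29*(9/p(4) - 9/26) + 29 = -29*(9/39 - 9/26) + 29 = -29*(9*(1/39) - 9*1/26) + 29 = -29*(3/13 - 9/26) + 29 = -29*(-3/26) + 29 = 87/26 + 29 = 841/26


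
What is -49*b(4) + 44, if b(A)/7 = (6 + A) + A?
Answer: -4758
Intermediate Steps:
b(A) = 42 + 14*A (b(A) = 7*((6 + A) + A) = 7*(6 + 2*A) = 42 + 14*A)
-49*b(4) + 44 = -49*(42 + 14*4) + 44 = -49*(42 + 56) + 44 = -49*98 + 44 = -4802 + 44 = -4758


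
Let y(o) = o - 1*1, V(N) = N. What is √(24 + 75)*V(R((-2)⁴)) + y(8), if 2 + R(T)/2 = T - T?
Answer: 7 - 12*√11 ≈ -32.799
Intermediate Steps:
R(T) = -4 (R(T) = -4 + 2*(T - T) = -4 + 2*0 = -4 + 0 = -4)
y(o) = -1 + o (y(o) = o - 1 = -1 + o)
√(24 + 75)*V(R((-2)⁴)) + y(8) = √(24 + 75)*(-4) + (-1 + 8) = √99*(-4) + 7 = (3*√11)*(-4) + 7 = -12*√11 + 7 = 7 - 12*√11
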